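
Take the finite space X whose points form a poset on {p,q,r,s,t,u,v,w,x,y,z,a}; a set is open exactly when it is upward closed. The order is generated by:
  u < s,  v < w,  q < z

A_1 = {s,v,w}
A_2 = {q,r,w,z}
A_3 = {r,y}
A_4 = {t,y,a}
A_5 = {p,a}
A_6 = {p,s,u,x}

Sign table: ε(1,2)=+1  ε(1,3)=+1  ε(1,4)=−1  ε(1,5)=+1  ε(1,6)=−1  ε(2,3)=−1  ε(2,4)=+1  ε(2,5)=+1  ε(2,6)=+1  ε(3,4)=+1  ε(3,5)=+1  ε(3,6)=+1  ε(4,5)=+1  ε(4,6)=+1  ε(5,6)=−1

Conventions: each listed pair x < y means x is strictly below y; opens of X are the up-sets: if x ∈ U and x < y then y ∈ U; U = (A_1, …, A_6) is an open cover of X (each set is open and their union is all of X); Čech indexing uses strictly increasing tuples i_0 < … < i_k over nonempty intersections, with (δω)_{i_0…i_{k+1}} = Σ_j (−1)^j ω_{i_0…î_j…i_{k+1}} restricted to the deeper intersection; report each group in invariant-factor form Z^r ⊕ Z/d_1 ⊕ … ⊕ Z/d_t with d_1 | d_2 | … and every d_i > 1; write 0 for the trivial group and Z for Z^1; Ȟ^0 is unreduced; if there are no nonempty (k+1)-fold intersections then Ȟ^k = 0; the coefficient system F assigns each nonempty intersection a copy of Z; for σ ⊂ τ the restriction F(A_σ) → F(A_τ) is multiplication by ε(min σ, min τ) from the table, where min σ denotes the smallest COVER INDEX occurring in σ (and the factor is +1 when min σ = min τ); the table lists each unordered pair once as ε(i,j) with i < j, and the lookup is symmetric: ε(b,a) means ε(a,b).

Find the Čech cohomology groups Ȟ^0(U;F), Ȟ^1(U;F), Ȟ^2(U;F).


cover nerve:
  A12={w} A16={s} A23={r} A34={y} A45={a} A56={p}
C dims 6,6; δ0: rk 6, SNF 1^5·2
Ȟ^0: (6−6)−0=0 ⇒ 0
Ȟ^1: (6−0)−6=0 plus torsion [2] ⇒ Z/2
Ȟ^2: (0−0)−0=0 ⇒ 0

Ȟ^0(U;F) ≅ 0,  Ȟ^1(U;F) ≅ Z/2,  Ȟ^2(U;F) ≅ 0


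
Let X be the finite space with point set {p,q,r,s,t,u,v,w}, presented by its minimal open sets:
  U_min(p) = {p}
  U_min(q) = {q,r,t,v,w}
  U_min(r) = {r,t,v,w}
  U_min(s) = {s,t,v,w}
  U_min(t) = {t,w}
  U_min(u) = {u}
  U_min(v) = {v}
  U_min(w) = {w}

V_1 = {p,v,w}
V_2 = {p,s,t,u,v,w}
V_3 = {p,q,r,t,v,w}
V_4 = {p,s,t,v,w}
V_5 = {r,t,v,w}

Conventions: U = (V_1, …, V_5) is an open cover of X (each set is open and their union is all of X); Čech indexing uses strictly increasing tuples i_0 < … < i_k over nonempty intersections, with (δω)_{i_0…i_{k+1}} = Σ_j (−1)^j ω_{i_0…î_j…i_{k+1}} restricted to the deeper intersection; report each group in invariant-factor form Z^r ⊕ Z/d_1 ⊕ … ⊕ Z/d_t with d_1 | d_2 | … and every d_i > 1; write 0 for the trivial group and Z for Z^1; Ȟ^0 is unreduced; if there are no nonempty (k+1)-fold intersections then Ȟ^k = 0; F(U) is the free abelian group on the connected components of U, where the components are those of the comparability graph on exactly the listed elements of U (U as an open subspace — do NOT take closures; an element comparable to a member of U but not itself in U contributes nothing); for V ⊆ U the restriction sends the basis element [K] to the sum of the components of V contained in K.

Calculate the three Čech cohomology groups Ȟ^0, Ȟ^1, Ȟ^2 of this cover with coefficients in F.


intersection data:
  V12={p,v,w} V13={p,v,w} V14={p,v,w} V15={v,w} V23={p,t,v,w} V24={p,s,t,v,w} V25={t,v,w} V34={p,t,v,w} V35={r,t,v,w} V45={t,v,w}
  V123={p,v,w} V124={p,v,w} V125={v,w} V134={p,v,w} V135={v,w} V145={v,w} V234={p,t,v,w} V235={t,v,w} V245={t,v,w} V345={t,v,w}
  V1234={p,v,w} V1235={v,w} V1245={v,w} V1345={v,w} V2345={t,v,w}
  V12345={v,w}
components per intersection:
  V1: {p} {v} {w}
  V2: {p} {s,t,v,w} {u}
  V3: {p} {q,r,t,v,w}
  V4: {p} {s,t,v,w}
  V5: {r,t,v,w}
  V12: {p} {v} {w}
  V13: {p} {v} {w}
  V14: {p} {v} {w}
  V15: {v} {w}
  V23: {p} {t,w} {v}
  V24: {p} {s,t,v,w}
  V25: {t,w} {v}
  V34: {p} {t,w} {v}
  V35: {r,t,v,w}
  V45: {t,w} {v}
  V123: {p} {v} {w}
  V124: {p} {v} {w}
  V125: {v} {w}
  V134: {p} {v} {w}
  V135: {v} {w}
  V145: {v} {w}
  V234: {p} {t,w} {v}
  V235: {t,w} {v}
  V245: {t,w} {v}
  V345: {t,w} {v}
  V1234: {p} {v} {w}
  V1235: {v} {w}
  V1245: {v} {w}
  V1345: {v} {w}
  V2345: {t,w} {v}
  V12345: {v} {w}
C dims 11,24,24,11; δ0: rk 8, SNF 1^8; δ1: rk 15, SNF 1^15; δ2: rk 9, SNF 1^9
Ȟ^0 = (11 − 8) − 0 = 3, so Ȟ^0 ≅ Z^3
Ȟ^1 = (24 − 15) − 8 = 1, so Ȟ^1 ≅ Z
Ȟ^2 = (24 − 9) − 15 = 0, so Ȟ^2 ≅ 0

Ȟ^0(U;F) ≅ Z^3; Ȟ^1(U;F) ≅ Z; Ȟ^2(U;F) ≅ 0


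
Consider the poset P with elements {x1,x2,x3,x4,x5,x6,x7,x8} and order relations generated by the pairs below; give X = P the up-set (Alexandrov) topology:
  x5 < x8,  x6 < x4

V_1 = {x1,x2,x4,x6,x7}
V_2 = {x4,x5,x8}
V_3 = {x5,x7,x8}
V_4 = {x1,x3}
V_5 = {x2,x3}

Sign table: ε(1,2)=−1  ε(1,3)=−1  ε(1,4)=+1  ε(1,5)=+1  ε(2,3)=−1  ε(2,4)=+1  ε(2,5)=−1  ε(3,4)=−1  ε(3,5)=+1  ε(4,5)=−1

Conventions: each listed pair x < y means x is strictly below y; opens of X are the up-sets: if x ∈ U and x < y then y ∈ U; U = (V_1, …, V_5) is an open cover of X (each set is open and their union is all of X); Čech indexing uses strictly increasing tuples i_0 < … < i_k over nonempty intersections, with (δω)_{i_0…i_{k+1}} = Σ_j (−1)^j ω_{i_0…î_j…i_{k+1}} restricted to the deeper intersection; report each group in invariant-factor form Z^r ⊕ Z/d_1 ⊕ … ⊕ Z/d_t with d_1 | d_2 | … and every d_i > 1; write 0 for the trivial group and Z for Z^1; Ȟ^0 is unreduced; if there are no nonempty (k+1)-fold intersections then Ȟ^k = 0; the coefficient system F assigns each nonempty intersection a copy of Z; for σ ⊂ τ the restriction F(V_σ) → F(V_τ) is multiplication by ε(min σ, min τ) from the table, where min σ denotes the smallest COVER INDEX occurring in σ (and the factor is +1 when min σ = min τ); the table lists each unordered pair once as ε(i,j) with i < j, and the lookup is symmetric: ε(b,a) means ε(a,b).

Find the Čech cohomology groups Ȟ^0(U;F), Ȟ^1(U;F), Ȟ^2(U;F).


Ȟ^0(U;F) ≅ 0; Ȟ^1(U;F) ≅ Z ⊕ Z/2; Ȟ^2(U;F) ≅ 0

nonempty overlaps:
  V12={x4} V13={x7} V14={x1} V15={x2} V23={x5,x8} V45={x3}
C dims 5,6; δ0: rk 5, SNF 1^4·2
degree 0: 5−5−0 = 0 → Ȟ^0 ≅ 0
degree 1: 6−0−5 = 1 plus torsion [2] → Ȟ^1 ≅ Z ⊕ Z/2
degree 2: 0−0−0 = 0 → Ȟ^2 ≅ 0


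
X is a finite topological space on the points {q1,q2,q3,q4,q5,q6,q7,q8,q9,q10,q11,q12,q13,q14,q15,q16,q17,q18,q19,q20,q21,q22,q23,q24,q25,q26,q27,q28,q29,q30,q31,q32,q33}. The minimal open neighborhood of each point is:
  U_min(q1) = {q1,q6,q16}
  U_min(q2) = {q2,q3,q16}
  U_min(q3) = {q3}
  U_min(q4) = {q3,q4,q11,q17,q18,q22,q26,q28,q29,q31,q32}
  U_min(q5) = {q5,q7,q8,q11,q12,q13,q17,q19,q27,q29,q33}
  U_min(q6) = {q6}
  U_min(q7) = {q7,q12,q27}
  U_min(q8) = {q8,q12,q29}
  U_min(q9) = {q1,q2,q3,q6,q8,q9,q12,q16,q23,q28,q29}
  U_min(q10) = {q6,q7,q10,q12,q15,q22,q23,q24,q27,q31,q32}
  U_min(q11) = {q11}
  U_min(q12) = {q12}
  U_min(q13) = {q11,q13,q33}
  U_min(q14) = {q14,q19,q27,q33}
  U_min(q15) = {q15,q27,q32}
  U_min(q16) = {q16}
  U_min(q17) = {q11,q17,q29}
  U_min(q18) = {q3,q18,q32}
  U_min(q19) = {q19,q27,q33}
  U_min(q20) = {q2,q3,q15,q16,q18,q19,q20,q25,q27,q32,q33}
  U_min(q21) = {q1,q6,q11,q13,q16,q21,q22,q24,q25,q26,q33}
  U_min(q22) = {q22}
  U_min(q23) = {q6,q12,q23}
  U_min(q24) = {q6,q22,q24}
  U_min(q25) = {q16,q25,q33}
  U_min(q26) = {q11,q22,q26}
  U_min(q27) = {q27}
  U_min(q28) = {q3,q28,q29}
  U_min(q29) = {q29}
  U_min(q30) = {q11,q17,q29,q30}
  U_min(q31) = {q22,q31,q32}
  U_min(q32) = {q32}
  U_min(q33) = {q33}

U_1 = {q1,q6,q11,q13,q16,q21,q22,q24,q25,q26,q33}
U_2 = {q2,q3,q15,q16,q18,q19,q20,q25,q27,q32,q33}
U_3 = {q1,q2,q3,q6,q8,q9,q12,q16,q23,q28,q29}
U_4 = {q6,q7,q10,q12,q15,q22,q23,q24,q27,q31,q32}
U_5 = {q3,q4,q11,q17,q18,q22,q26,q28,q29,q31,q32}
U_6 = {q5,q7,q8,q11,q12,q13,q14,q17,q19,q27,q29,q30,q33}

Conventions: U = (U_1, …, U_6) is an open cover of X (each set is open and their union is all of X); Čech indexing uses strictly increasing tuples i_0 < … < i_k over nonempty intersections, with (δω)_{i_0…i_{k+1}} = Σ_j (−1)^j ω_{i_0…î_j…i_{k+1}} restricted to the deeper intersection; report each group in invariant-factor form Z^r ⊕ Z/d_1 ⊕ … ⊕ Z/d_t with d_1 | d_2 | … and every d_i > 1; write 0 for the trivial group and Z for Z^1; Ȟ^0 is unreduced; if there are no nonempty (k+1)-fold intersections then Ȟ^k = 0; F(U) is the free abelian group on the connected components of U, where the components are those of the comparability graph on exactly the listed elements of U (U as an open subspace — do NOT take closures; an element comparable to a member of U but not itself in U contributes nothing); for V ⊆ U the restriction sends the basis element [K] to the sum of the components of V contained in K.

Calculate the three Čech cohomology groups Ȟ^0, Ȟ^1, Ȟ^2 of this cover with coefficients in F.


nonempty overlaps:
  U12={q16,q25,q33} U13={q1,q6,q16} U14={q6,q22,q24} U15={q11,q22,q26} U16={q11,q13,q33} U23={q2,q3,q16} U24={q15,q27,q32} U25={q3,q18,q32} U26={q19,q27,q33} U34={q6,q12,q23} U35={q3,q28,q29} U36={q8,q12,q29} U45={q22,q31,q32} U46={q7,q12,q27} U56={q11,q17,q29}
  U123={q16} U126={q33} U134={q6} U145={q22} U156={q11} U235={q3} U245={q32} U246={q27} U346={q12} U356={q29}
components per intersection:
  U1: {q1,q6,q11,q13,q16,q21,q22,q24,q25,q26,q33}
  U2: {q2,q3,q15,q16,q18,q19,q20,q25,q27,q32,q33}
  U3: {q1,q2,q3,q6,q8,q9,q12,q16,q23,q28,q29}
  U4: {q6,q7,q10,q12,q15,q22,q23,q24,q27,q31,q32}
  U5: {q3,q4,q11,q17,q18,q22,q26,q28,q29,q31,q32}
  U6: {q5,q7,q8,q11,q12,q13,q14,q17,q19,q27,q29,q30,q33}
  U12: {q16,q25,q33}
  U13: {q1,q6,q16}
  U14: {q6,q22,q24}
  U15: {q11,q22,q26}
  U16: {q11,q13,q33}
  U23: {q2,q3,q16}
  U24: {q15,q27,q32}
  U25: {q3,q18,q32}
  U26: {q19,q27,q33}
  U34: {q6,q12,q23}
  U35: {q3,q28,q29}
  U36: {q8,q12,q29}
  U45: {q22,q31,q32}
  U46: {q7,q12,q27}
  U56: {q11,q17,q29}
  U123: {q16}
  U126: {q33}
  U134: {q6}
  U145: {q22}
  U156: {q11}
  U235: {q3}
  U245: {q32}
  U246: {q27}
  U346: {q12}
  U356: {q29}
C dims 6,15,10; δ0: rk 5, SNF 1^5; δ1: rk 10, SNF 1^9·2
degree 0: 6−5−0 = 1 → Ȟ^0 ≅ Z
degree 1: 15−10−5 = 0 → Ȟ^1 ≅ 0
degree 2: 10−0−10 = 0 plus torsion [2] → Ȟ^2 ≅ Z/2

Ȟ^0(U;F) ≅ Z, Ȟ^1(U;F) ≅ 0 and Ȟ^2(U;F) ≅ Z/2


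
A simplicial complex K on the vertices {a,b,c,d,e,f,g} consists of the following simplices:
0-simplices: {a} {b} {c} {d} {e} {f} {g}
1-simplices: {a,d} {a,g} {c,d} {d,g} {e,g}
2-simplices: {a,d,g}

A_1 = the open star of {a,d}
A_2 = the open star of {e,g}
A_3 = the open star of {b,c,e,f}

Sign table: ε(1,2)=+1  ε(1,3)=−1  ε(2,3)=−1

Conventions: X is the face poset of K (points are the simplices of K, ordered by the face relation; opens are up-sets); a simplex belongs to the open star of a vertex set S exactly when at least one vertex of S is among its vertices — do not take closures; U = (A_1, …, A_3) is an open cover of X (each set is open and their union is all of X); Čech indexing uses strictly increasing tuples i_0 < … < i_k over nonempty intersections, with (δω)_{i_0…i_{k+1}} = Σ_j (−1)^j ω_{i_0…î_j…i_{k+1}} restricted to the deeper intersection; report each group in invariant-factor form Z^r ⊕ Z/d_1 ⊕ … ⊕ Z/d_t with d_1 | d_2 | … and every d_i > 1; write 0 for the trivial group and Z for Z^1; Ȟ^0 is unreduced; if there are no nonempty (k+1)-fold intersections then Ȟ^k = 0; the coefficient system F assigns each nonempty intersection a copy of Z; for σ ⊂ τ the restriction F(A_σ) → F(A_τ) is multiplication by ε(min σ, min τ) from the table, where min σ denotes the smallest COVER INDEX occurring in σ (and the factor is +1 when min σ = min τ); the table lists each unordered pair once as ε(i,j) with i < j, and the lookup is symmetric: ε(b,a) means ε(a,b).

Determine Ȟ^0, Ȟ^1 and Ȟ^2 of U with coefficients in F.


Ȟ^0 ≅ Z; Ȟ^1 ≅ Z; Ȟ^2 ≅ 0

nerve of the cover:
  A1={{a},{d},{a,d},{a,g},{c,d},{d,g},{a,d,g}} A2={{e},{g},{a,g},{d,g},{e,g},{a,d,g}} A3={{b},{c},{e},{f},{c,d},{e,g}}
  A12={{a,g},{d,g},{a,d,g}} A13={{c,d}} A23={{e},{e,g}}
C dims 3,3; δ0: rk 2, SNF 1^2
Ȟ^0 = (3 − 2) − 0 = 1, so Ȟ^0 ≅ Z
Ȟ^1 = (3 − 0) − 2 = 1, so Ȟ^1 ≅ Z
Ȟ^2 = (0 − 0) − 0 = 0, so Ȟ^2 ≅ 0


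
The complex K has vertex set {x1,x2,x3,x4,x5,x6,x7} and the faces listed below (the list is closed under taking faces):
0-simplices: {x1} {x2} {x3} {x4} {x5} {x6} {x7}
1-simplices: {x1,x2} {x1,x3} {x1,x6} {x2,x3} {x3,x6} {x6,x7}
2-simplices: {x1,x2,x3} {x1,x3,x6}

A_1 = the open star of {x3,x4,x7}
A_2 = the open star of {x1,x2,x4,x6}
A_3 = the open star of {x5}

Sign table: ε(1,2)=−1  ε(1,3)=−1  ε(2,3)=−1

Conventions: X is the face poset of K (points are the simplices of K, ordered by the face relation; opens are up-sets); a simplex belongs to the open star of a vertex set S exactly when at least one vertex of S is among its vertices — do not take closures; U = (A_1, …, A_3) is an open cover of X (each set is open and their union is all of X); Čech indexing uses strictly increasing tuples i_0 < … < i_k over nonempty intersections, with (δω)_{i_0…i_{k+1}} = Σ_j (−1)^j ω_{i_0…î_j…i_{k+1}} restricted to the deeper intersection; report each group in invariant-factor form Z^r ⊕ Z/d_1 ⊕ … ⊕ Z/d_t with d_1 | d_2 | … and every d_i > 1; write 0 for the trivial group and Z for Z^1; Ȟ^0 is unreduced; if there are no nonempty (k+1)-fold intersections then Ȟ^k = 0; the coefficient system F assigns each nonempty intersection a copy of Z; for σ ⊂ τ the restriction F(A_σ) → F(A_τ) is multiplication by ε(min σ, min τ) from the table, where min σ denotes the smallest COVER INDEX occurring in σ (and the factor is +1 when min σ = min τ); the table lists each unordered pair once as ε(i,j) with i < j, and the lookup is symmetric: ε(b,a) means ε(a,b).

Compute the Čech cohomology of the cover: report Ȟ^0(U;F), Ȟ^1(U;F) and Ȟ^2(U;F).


nonempty intersections:
  A1={{x3},{x4},{x7},{x1,x3},{x2,x3},{x3,x6},{x6,x7},{x1,x2,x3},{x1,x3,x6}} A2={{x1},{x2},{x4},{x6},{x1,x2},{x1,x3},{x1,x6},{x2,x3},{x3,x6},{x6,x7},{x1,x2,x3},{x1,x3,x6}} A3={{x5}}
  A12={{x4},{x1,x3},{x2,x3},{x3,x6},{x6,x7},{x1,x2,x3},{x1,x3,x6}}
C dims 3,1; δ0: rk 1, SNF 1^1
Ȟ^0: (3−1)−0=2 ⇒ Z^2
Ȟ^1: (1−0)−1=0 ⇒ 0
Ȟ^2: (0−0)−0=0 ⇒ 0

Ȟ^0 = Z^2,  Ȟ^1 = 0,  Ȟ^2 = 0


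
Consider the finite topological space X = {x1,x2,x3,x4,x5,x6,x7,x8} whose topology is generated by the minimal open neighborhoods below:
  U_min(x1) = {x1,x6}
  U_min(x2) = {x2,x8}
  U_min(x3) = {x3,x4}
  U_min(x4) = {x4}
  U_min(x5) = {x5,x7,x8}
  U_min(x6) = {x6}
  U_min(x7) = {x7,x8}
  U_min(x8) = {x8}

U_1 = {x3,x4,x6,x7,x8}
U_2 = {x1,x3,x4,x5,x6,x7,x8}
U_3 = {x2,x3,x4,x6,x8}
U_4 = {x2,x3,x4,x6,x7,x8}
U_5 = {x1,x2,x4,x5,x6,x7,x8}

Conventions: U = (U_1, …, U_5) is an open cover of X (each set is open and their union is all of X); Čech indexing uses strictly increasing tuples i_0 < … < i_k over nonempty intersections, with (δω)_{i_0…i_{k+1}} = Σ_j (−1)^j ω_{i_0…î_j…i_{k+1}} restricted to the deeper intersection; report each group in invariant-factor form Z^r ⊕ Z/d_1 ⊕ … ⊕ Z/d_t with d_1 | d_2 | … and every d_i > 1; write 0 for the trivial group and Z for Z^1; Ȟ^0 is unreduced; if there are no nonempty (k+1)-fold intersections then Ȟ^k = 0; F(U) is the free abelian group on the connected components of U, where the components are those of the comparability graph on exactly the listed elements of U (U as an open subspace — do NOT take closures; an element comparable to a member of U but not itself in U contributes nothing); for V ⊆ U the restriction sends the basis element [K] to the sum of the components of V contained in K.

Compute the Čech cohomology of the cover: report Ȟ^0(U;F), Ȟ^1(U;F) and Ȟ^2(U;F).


nonempty intersections:
  U12={x3,x4,x6,x7,x8} U13={x3,x4,x6,x8} U14={x3,x4,x6,x7,x8} U15={x4,x6,x7,x8} U23={x3,x4,x6,x8} U24={x3,x4,x6,x7,x8} U25={x1,x4,x5,x6,x7,x8} U34={x2,x3,x4,x6,x8} U35={x2,x4,x6,x8} U45={x2,x4,x6,x7,x8}
  U123={x3,x4,x6,x8} U124={x3,x4,x6,x7,x8} U125={x4,x6,x7,x8} U134={x3,x4,x6,x8} U135={x4,x6,x8} U145={x4,x6,x7,x8} U234={x3,x4,x6,x8} U235={x4,x6,x8} U245={x4,x6,x7,x8} U345={x2,x4,x6,x8}
  U1234={x3,x4,x6,x8} U1235={x4,x6,x8} U1245={x4,x6,x7,x8} U1345={x4,x6,x8} U2345={x4,x6,x8}
  U12345={x4,x6,x8}
components per intersection:
  U1: {x3,x4} {x6} {x7,x8}
  U2: {x1,x6} {x3,x4} {x5,x7,x8}
  U3: {x2,x8} {x3,x4} {x6}
  U4: {x2,x7,x8} {x3,x4} {x6}
  U5: {x1,x6} {x2,x5,x7,x8} {x4}
  U12: {x3,x4} {x6} {x7,x8}
  U13: {x3,x4} {x6} {x8}
  U14: {x3,x4} {x6} {x7,x8}
  U15: {x4} {x6} {x7,x8}
  U23: {x3,x4} {x6} {x8}
  U24: {x3,x4} {x6} {x7,x8}
  U25: {x1,x6} {x4} {x5,x7,x8}
  U34: {x2,x8} {x3,x4} {x6}
  U35: {x2,x8} {x4} {x6}
  U45: {x2,x7,x8} {x4} {x6}
  U123: {x3,x4} {x6} {x8}
  U124: {x3,x4} {x6} {x7,x8}
  U125: {x4} {x6} {x7,x8}
  U134: {x3,x4} {x6} {x8}
  U135: {x4} {x6} {x8}
  U145: {x4} {x6} {x7,x8}
  U234: {x3,x4} {x6} {x8}
  U235: {x4} {x6} {x8}
  U245: {x4} {x6} {x7,x8}
  U345: {x2,x8} {x4} {x6}
  U1234: {x3,x4} {x6} {x8}
  U1235: {x4} {x6} {x8}
  U1245: {x4} {x6} {x7,x8}
  U1345: {x4} {x6} {x8}
  U2345: {x4} {x6} {x8}
  U12345: {x4} {x6} {x8}
C dims 15,30,30,15; δ0: rk 12, SNF 1^12; δ1: rk 18, SNF 1^18; δ2: rk 12, SNF 1^12
Ȟ^0: (15−12)−0=3 ⇒ Z^3
Ȟ^1: (30−18)−12=0 ⇒ 0
Ȟ^2: (30−12)−18=0 ⇒ 0

Ȟ^0(U;F) ≅ Z^3; Ȟ^1(U;F) ≅ 0; Ȟ^2(U;F) ≅ 0


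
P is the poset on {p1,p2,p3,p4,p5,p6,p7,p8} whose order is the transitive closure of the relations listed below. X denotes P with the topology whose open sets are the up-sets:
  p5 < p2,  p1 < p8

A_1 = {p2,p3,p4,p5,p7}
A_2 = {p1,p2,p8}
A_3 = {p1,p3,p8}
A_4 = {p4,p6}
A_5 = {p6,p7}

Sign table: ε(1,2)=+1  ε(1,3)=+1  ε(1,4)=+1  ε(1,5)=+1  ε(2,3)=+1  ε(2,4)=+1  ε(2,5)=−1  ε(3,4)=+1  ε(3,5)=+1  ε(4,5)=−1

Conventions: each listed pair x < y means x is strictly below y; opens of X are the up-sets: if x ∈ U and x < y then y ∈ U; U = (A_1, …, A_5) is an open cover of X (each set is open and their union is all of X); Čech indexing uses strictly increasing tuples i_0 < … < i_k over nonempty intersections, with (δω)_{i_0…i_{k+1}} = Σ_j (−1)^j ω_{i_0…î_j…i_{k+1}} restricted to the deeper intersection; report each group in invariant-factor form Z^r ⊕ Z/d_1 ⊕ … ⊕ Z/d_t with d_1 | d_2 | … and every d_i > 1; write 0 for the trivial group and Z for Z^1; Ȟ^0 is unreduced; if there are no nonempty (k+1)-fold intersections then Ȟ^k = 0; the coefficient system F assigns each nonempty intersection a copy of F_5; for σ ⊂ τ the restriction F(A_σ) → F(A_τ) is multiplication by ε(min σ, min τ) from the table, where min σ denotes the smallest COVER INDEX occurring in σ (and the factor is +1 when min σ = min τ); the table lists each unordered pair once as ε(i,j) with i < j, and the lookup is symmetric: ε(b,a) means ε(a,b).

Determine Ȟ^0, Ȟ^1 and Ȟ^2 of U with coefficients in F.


nerve of the cover:
  A12={p2} A13={p3} A14={p4} A15={p7} A23={p1,p8} A45={p6}
C dims 5,6; δ0: rk_F5 5
Ȟ^0 = (5 − 5) − 0 = 0, so Ȟ^0 ≅ 0
Ȟ^1 = (6 − 0) − 5 = 1, so Ȟ^1 ≅ Z/5
Ȟ^2 = (0 − 0) − 0 = 0, so Ȟ^2 ≅ 0

Ȟ^0 ≅ 0, Ȟ^1 ≅ Z/5 and Ȟ^2 ≅ 0


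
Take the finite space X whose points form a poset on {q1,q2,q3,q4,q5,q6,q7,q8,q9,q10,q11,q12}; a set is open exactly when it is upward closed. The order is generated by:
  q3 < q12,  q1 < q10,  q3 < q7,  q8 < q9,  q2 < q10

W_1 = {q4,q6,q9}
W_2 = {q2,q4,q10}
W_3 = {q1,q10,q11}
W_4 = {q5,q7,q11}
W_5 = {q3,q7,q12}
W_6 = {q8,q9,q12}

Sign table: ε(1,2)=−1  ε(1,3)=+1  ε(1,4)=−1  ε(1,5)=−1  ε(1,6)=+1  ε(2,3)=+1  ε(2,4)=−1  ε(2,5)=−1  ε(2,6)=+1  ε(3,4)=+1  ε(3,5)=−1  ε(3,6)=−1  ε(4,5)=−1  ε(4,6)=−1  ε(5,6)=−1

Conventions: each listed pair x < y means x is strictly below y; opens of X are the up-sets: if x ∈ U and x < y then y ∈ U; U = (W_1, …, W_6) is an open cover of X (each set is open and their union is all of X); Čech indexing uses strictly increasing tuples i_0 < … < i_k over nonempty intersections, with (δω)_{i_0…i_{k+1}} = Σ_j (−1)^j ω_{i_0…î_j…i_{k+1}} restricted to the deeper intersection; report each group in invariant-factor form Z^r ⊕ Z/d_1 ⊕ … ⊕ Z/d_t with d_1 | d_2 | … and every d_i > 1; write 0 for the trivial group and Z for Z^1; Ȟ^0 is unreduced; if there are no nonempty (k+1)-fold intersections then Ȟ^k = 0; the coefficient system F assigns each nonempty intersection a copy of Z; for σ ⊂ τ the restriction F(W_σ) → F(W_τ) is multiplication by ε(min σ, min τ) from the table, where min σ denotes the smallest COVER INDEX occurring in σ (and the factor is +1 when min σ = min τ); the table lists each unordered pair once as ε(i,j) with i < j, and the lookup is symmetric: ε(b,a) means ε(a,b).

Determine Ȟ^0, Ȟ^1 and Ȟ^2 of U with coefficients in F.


Ȟ^0 ≅ 0; Ȟ^1 ≅ Z/2; Ȟ^2 ≅ 0

intersection data:
  W12={q4} W16={q9} W23={q10} W34={q11} W45={q7} W56={q12}
C dims 6,6; δ0: rk 6, SNF 1^5·2
Ȟ^0 = (6 − 6) − 0 = 0, so Ȟ^0 ≅ 0
Ȟ^1 = (6 − 0) − 6 = 0 plus torsion [2], so Ȟ^1 ≅ Z/2
Ȟ^2 = (0 − 0) − 0 = 0, so Ȟ^2 ≅ 0


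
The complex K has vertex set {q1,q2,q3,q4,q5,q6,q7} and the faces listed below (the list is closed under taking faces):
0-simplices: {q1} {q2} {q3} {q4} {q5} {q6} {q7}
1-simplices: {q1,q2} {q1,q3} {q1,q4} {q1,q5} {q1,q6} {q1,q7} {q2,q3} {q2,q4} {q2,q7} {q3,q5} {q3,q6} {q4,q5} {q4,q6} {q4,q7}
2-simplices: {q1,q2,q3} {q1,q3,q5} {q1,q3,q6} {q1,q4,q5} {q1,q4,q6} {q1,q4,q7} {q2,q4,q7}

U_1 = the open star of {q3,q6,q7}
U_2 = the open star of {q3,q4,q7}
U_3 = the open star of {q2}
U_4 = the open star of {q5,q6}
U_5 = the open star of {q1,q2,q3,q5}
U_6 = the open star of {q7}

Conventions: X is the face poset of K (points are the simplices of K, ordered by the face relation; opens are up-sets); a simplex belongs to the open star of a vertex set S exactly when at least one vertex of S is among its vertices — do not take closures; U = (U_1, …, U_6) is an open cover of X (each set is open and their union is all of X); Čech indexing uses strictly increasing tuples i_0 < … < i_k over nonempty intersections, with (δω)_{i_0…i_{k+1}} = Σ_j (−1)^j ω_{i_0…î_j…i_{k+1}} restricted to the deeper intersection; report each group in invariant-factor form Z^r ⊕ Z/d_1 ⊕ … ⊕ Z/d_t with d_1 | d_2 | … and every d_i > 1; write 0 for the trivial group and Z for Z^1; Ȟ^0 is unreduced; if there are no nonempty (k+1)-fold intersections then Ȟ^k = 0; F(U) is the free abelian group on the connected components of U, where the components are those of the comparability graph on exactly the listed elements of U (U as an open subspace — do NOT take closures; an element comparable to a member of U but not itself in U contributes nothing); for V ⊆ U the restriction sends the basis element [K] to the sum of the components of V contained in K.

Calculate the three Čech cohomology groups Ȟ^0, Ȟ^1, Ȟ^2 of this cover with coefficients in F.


nonempty overlaps:
  U1={{q3},{q6},{q7},{q1,q3},{q1,q6},{q1,q7},{q2,q3},{q2,q7},{q3,q5},{q3,q6},{q4,q6},{q4,q7},{q1,q2,q3},{q1,q3,q5},{q1,q3,q6},{q1,q4,q6},{q1,q4,q7},{q2,q4,q7}} U2={{q3},{q4},{q7},{q1,q3},{q1,q4},{q1,q7},{q2,q3},{q2,q4},{q2,q7},{q3,q5},{q3,q6},{q4,q5},{q4,q6},{q4,q7},{q1,q2,q3},{q1,q3,q5},{q1,q3,q6},{q1,q4,q5},{q1,q4,q6},{q1,q4,q7},{q2,q4,q7}} U3={{q2},{q1,q2},{q2,q3},{q2,q4},{q2,q7},{q1,q2,q3},{q2,q4,q7}} U4={{q5},{q6},{q1,q5},{q1,q6},{q3,q5},{q3,q6},{q4,q5},{q4,q6},{q1,q3,q5},{q1,q3,q6},{q1,q4,q5},{q1,q4,q6}} U5={{q1},{q2},{q3},{q5},{q1,q2},{q1,q3},{q1,q4},{q1,q5},{q1,q6},{q1,q7},{q2,q3},{q2,q4},{q2,q7},{q3,q5},{q3,q6},{q4,q5},{q1,q2,q3},{q1,q3,q5},{q1,q3,q6},{q1,q4,q5},{q1,q4,q6},{q1,q4,q7},{q2,q4,q7}} U6={{q7},{q1,q7},{q2,q7},{q4,q7},{q1,q4,q7},{q2,q4,q7}}
  U12={{q3},{q7},{q1,q3},{q1,q7},{q2,q3},{q2,q7},{q3,q5},{q3,q6},{q4,q6},{q4,q7},{q1,q2,q3},{q1,q3,q5},{q1,q3,q6},{q1,q4,q6},{q1,q4,q7},{q2,q4,q7}} U13={{q2,q3},{q2,q7},{q1,q2,q3},{q2,q4,q7}} U14={{q6},{q1,q6},{q3,q5},{q3,q6},{q4,q6},{q1,q3,q5},{q1,q3,q6},{q1,q4,q6}} U15={{q3},{q1,q3},{q1,q6},{q1,q7},{q2,q3},{q2,q7},{q3,q5},{q3,q6},{q1,q2,q3},{q1,q3,q5},{q1,q3,q6},{q1,q4,q6},{q1,q4,q7},{q2,q4,q7}} U16={{q7},{q1,q7},{q2,q7},{q4,q7},{q1,q4,q7},{q2,q4,q7}} U23={{q2,q3},{q2,q4},{q2,q7},{q1,q2,q3},{q2,q4,q7}} U24={{q3,q5},{q3,q6},{q4,q5},{q4,q6},{q1,q3,q5},{q1,q3,q6},{q1,q4,q5},{q1,q4,q6}} U25={{q3},{q1,q3},{q1,q4},{q1,q7},{q2,q3},{q2,q4},{q2,q7},{q3,q5},{q3,q6},{q4,q5},{q1,q2,q3},{q1,q3,q5},{q1,q3,q6},{q1,q4,q5},{q1,q4,q6},{q1,q4,q7},{q2,q4,q7}} U26={{q7},{q1,q7},{q2,q7},{q4,q7},{q1,q4,q7},{q2,q4,q7}} U35={{q2},{q1,q2},{q2,q3},{q2,q4},{q2,q7},{q1,q2,q3},{q2,q4,q7}} U36={{q2,q7},{q2,q4,q7}} U45={{q5},{q1,q5},{q1,q6},{q3,q5},{q3,q6},{q4,q5},{q1,q3,q5},{q1,q3,q6},{q1,q4,q5},{q1,q4,q6}} U56={{q1,q7},{q2,q7},{q1,q4,q7},{q2,q4,q7}}
  U123={{q2,q3},{q2,q7},{q1,q2,q3},{q2,q4,q7}} U124={{q3,q5},{q3,q6},{q4,q6},{q1,q3,q5},{q1,q3,q6},{q1,q4,q6}} U125={{q3},{q1,q3},{q1,q7},{q2,q3},{q2,q7},{q3,q5},{q3,q6},{q1,q2,q3},{q1,q3,q5},{q1,q3,q6},{q1,q4,q6},{q1,q4,q7},{q2,q4,q7}} U126={{q7},{q1,q7},{q2,q7},{q4,q7},{q1,q4,q7},{q2,q4,q7}} U135={{q2,q3},{q2,q7},{q1,q2,q3},{q2,q4,q7}} U136={{q2,q7},{q2,q4,q7}} U145={{q1,q6},{q3,q5},{q3,q6},{q1,q3,q5},{q1,q3,q6},{q1,q4,q6}} U156={{q1,q7},{q2,q7},{q1,q4,q7},{q2,q4,q7}} U235={{q2,q3},{q2,q4},{q2,q7},{q1,q2,q3},{q2,q4,q7}} U236={{q2,q7},{q2,q4,q7}} U245={{q3,q5},{q3,q6},{q4,q5},{q1,q3,q5},{q1,q3,q6},{q1,q4,q5},{q1,q4,q6}} U256={{q1,q7},{q2,q7},{q1,q4,q7},{q2,q4,q7}} U356={{q2,q7},{q2,q4,q7}}
  U1235={{q2,q3},{q2,q7},{q1,q2,q3},{q2,q4,q7}} U1236={{q2,q7},{q2,q4,q7}} U1245={{q3,q5},{q3,q6},{q1,q3,q5},{q1,q3,q6},{q1,q4,q6}} U1256={{q1,q7},{q2,q7},{q1,q4,q7},{q2,q4,q7}} U1356={{q2,q7},{q2,q4,q7}} U2356={{q2,q7},{q2,q4,q7}}
  U12356={{q2,q7},{q2,q4,q7}}
components per intersection:
  U1: {{q3},{q6},{q1,q3},{q1,q6},{q2,q3},{q3,q5},{q3,q6},{q4,q6},{q1,q2,q3},{q1,q3,q5},{q1,q3,q6},{q1,q4,q6}} {{q7},{q1,q7},{q2,q7},{q4,q7},{q1,q4,q7},{q2,q4,q7}}
  U2: {{q3},{q1,q3},{q2,q3},{q3,q5},{q3,q6},{q1,q2,q3},{q1,q3,q5},{q1,q3,q6}} {{q4},{q7},{q1,q4},{q1,q7},{q2,q4},{q2,q7},{q4,q5},{q4,q6},{q4,q7},{q1,q4,q5},{q1,q4,q6},{q1,q4,q7},{q2,q4,q7}}
  U3: {{q2},{q1,q2},{q2,q3},{q2,q4},{q2,q7},{q1,q2,q3},{q2,q4,q7}}
  U4: {{q5},{q1,q5},{q3,q5},{q4,q5},{q1,q3,q5},{q1,q4,q5}} {{q6},{q1,q6},{q3,q6},{q4,q6},{q1,q3,q6},{q1,q4,q6}}
  U5: {{q1},{q2},{q3},{q5},{q1,q2},{q1,q3},{q1,q4},{q1,q5},{q1,q6},{q1,q7},{q2,q3},{q2,q4},{q2,q7},{q3,q5},{q3,q6},{q4,q5},{q1,q2,q3},{q1,q3,q5},{q1,q3,q6},{q1,q4,q5},{q1,q4,q6},{q1,q4,q7},{q2,q4,q7}}
  U6: {{q7},{q1,q7},{q2,q7},{q4,q7},{q1,q4,q7},{q2,q4,q7}}
  U12: {{q3},{q1,q3},{q2,q3},{q3,q5},{q3,q6},{q1,q2,q3},{q1,q3,q5},{q1,q3,q6}} {{q7},{q1,q7},{q2,q7},{q4,q7},{q1,q4,q7},{q2,q4,q7}} {{q4,q6},{q1,q4,q6}}
  U13: {{q2,q3},{q1,q2,q3}} {{q2,q7},{q2,q4,q7}}
  U14: {{q6},{q1,q6},{q3,q6},{q4,q6},{q1,q3,q6},{q1,q4,q6}} {{q3,q5},{q1,q3,q5}}
  U15: {{q3},{q1,q3},{q1,q6},{q2,q3},{q3,q5},{q3,q6},{q1,q2,q3},{q1,q3,q5},{q1,q3,q6},{q1,q4,q6}} {{q1,q7},{q1,q4,q7}} {{q2,q7},{q2,q4,q7}}
  U16: {{q7},{q1,q7},{q2,q7},{q4,q7},{q1,q4,q7},{q2,q4,q7}}
  U23: {{q2,q3},{q1,q2,q3}} {{q2,q4},{q2,q7},{q2,q4,q7}}
  U24: {{q3,q5},{q1,q3,q5}} {{q3,q6},{q1,q3,q6}} {{q4,q5},{q1,q4,q5}} {{q4,q6},{q1,q4,q6}}
  U25: {{q3},{q1,q3},{q2,q3},{q3,q5},{q3,q6},{q1,q2,q3},{q1,q3,q5},{q1,q3,q6}} {{q1,q4},{q1,q7},{q4,q5},{q1,q4,q5},{q1,q4,q6},{q1,q4,q7}} {{q2,q4},{q2,q7},{q2,q4,q7}}
  U26: {{q7},{q1,q7},{q2,q7},{q4,q7},{q1,q4,q7},{q2,q4,q7}}
  U35: {{q2},{q1,q2},{q2,q3},{q2,q4},{q2,q7},{q1,q2,q3},{q2,q4,q7}}
  U36: {{q2,q7},{q2,q4,q7}}
  U45: {{q5},{q1,q5},{q3,q5},{q4,q5},{q1,q3,q5},{q1,q4,q5}} {{q1,q6},{q3,q6},{q1,q3,q6},{q1,q4,q6}}
  U56: {{q1,q7},{q1,q4,q7}} {{q2,q7},{q2,q4,q7}}
  U123: {{q2,q3},{q1,q2,q3}} {{q2,q7},{q2,q4,q7}}
  U124: {{q3,q5},{q1,q3,q5}} {{q3,q6},{q1,q3,q6}} {{q4,q6},{q1,q4,q6}}
  U125: {{q3},{q1,q3},{q2,q3},{q3,q5},{q3,q6},{q1,q2,q3},{q1,q3,q5},{q1,q3,q6}} {{q1,q7},{q1,q4,q7}} {{q2,q7},{q2,q4,q7}} {{q1,q4,q6}}
  U126: {{q7},{q1,q7},{q2,q7},{q4,q7},{q1,q4,q7},{q2,q4,q7}}
  U135: {{q2,q3},{q1,q2,q3}} {{q2,q7},{q2,q4,q7}}
  U136: {{q2,q7},{q2,q4,q7}}
  U145: {{q1,q6},{q3,q6},{q1,q3,q6},{q1,q4,q6}} {{q3,q5},{q1,q3,q5}}
  U156: {{q1,q7},{q1,q4,q7}} {{q2,q7},{q2,q4,q7}}
  U235: {{q2,q3},{q1,q2,q3}} {{q2,q4},{q2,q7},{q2,q4,q7}}
  U236: {{q2,q7},{q2,q4,q7}}
  U245: {{q3,q5},{q1,q3,q5}} {{q3,q6},{q1,q3,q6}} {{q4,q5},{q1,q4,q5}} {{q1,q4,q6}}
  U256: {{q1,q7},{q1,q4,q7}} {{q2,q7},{q2,q4,q7}}
  U356: {{q2,q7},{q2,q4,q7}}
  U1235: {{q2,q3},{q1,q2,q3}} {{q2,q7},{q2,q4,q7}}
  U1236: {{q2,q7},{q2,q4,q7}}
  U1245: {{q3,q5},{q1,q3,q5}} {{q3,q6},{q1,q3,q6}} {{q1,q4,q6}}
  U1256: {{q1,q7},{q1,q4,q7}} {{q2,q7},{q2,q4,q7}}
  U1356: {{q2,q7},{q2,q4,q7}}
  U2356: {{q2,q7},{q2,q4,q7}}
  U12356: {{q2,q7},{q2,q4,q7}}
C dims 9,27,27,10; δ0: rk 8, SNF 1^8; δ1: rk 18, SNF 1^18; δ2: rk 9, SNF 1^9
degree 0: 9−8−0 = 1 → Ȟ^0 ≅ Z
degree 1: 27−18−8 = 1 → Ȟ^1 ≅ Z
degree 2: 27−9−18 = 0 → Ȟ^2 ≅ 0

Ȟ^0 = Z, Ȟ^1 = Z and Ȟ^2 = 0


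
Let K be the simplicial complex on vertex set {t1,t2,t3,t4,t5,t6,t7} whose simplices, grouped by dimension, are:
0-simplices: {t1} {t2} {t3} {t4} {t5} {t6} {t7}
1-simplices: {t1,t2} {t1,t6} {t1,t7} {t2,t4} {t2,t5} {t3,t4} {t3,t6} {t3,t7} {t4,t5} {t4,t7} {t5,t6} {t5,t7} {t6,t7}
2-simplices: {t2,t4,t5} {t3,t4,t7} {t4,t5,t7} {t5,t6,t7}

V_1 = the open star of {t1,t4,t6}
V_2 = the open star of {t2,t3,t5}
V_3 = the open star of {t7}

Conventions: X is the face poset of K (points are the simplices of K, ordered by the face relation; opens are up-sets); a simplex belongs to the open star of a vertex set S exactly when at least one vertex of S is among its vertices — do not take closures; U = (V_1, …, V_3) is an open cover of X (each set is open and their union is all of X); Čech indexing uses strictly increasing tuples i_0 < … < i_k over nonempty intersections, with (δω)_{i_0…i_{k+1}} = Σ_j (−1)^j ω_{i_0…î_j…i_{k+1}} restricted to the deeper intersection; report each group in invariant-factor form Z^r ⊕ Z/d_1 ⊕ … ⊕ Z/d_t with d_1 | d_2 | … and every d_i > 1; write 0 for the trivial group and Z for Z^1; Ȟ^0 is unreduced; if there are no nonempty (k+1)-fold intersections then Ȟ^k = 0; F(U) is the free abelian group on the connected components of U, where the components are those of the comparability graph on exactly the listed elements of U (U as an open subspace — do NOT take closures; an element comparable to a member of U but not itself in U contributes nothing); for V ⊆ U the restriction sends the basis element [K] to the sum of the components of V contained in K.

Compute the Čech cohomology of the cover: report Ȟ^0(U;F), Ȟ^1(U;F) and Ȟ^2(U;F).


Ȟ^0 = Z, Ȟ^1 = Z^3, Ȟ^2 = 0

cover nerve:
  V1={{t1},{t4},{t6},{t1,t2},{t1,t6},{t1,t7},{t2,t4},{t3,t4},{t3,t6},{t4,t5},{t4,t7},{t5,t6},{t6,t7},{t2,t4,t5},{t3,t4,t7},{t4,t5,t7},{t5,t6,t7}} V2={{t2},{t3},{t5},{t1,t2},{t2,t4},{t2,t5},{t3,t4},{t3,t6},{t3,t7},{t4,t5},{t5,t6},{t5,t7},{t2,t4,t5},{t3,t4,t7},{t4,t5,t7},{t5,t6,t7}} V3={{t7},{t1,t7},{t3,t7},{t4,t7},{t5,t7},{t6,t7},{t3,t4,t7},{t4,t5,t7},{t5,t6,t7}}
  V12={{t1,t2},{t2,t4},{t3,t4},{t3,t6},{t4,t5},{t5,t6},{t2,t4,t5},{t3,t4,t7},{t4,t5,t7},{t5,t6,t7}} V13={{t1,t7},{t4,t7},{t6,t7},{t3,t4,t7},{t4,t5,t7},{t5,t6,t7}} V23={{t3,t7},{t5,t7},{t3,t4,t7},{t4,t5,t7},{t5,t6,t7}}
  V123={{t3,t4,t7},{t4,t5,t7},{t5,t6,t7}}
components per intersection:
  V1: {{t1},{t6},{t1,t2},{t1,t6},{t1,t7},{t3,t6},{t5,t6},{t6,t7},{t5,t6,t7}} {{t4},{t2,t4},{t3,t4},{t4,t5},{t4,t7},{t2,t4,t5},{t3,t4,t7},{t4,t5,t7}}
  V2: {{t2},{t5},{t1,t2},{t2,t4},{t2,t5},{t4,t5},{t5,t6},{t5,t7},{t2,t4,t5},{t4,t5,t7},{t5,t6,t7}} {{t3},{t3,t4},{t3,t6},{t3,t7},{t3,t4,t7}}
  V3: {{t7},{t1,t7},{t3,t7},{t4,t7},{t5,t7},{t6,t7},{t3,t4,t7},{t4,t5,t7},{t5,t6,t7}}
  V12: {{t1,t2}} {{t2,t4},{t4,t5},{t2,t4,t5},{t4,t5,t7}} {{t3,t4},{t3,t4,t7}} {{t3,t6}} {{t5,t6},{t5,t6,t7}}
  V13: {{t1,t7}} {{t4,t7},{t3,t4,t7},{t4,t5,t7}} {{t6,t7},{t5,t6,t7}}
  V23: {{t3,t7},{t3,t4,t7}} {{t5,t7},{t4,t5,t7},{t5,t6,t7}}
  V123: {{t3,t4,t7}} {{t4,t5,t7}} {{t5,t6,t7}}
C dims 5,10,3; δ0: rk 4, SNF 1^4; δ1: rk 3, SNF 1^3
Ȟ^0: (5−4)−0=1 ⇒ Z
Ȟ^1: (10−3)−4=3 ⇒ Z^3
Ȟ^2: (3−0)−3=0 ⇒ 0


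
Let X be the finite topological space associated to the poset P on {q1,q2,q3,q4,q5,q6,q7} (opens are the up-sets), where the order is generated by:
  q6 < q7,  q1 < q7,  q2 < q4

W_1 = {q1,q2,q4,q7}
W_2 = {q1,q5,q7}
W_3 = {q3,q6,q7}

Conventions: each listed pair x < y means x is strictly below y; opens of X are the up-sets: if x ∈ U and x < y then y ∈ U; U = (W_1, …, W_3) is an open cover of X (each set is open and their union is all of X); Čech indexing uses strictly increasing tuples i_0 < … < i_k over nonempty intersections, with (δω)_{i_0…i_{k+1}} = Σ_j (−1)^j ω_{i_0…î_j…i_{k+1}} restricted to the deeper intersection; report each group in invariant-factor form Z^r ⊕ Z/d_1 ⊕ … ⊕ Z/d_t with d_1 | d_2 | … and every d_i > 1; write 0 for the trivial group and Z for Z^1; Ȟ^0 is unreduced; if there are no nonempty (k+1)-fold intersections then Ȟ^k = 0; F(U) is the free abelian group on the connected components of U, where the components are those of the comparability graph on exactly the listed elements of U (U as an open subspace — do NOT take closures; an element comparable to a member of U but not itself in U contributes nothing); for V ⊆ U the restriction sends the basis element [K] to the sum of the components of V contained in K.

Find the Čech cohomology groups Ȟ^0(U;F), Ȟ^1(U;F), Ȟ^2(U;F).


nonempty overlaps:
  W12={q1,q7} W13={q7} W23={q7}
  W123={q7}
components per intersection:
  W1: {q1,q7} {q2,q4}
  W2: {q1,q7} {q5}
  W3: {q3} {q6,q7}
  W12: {q1,q7}
  W13: {q7}
  W23: {q7}
  W123: {q7}
C dims 6,3,1; δ0: rk 2, SNF 1^2; δ1: rk 1, SNF 1^1
degree 0: 6−2−0 = 4 → Ȟ^0 ≅ Z^4
degree 1: 3−1−2 = 0 → Ȟ^1 ≅ 0
degree 2: 1−0−1 = 0 → Ȟ^2 ≅ 0

Ȟ^0 ≅ Z^4; Ȟ^1 ≅ 0; Ȟ^2 ≅ 0


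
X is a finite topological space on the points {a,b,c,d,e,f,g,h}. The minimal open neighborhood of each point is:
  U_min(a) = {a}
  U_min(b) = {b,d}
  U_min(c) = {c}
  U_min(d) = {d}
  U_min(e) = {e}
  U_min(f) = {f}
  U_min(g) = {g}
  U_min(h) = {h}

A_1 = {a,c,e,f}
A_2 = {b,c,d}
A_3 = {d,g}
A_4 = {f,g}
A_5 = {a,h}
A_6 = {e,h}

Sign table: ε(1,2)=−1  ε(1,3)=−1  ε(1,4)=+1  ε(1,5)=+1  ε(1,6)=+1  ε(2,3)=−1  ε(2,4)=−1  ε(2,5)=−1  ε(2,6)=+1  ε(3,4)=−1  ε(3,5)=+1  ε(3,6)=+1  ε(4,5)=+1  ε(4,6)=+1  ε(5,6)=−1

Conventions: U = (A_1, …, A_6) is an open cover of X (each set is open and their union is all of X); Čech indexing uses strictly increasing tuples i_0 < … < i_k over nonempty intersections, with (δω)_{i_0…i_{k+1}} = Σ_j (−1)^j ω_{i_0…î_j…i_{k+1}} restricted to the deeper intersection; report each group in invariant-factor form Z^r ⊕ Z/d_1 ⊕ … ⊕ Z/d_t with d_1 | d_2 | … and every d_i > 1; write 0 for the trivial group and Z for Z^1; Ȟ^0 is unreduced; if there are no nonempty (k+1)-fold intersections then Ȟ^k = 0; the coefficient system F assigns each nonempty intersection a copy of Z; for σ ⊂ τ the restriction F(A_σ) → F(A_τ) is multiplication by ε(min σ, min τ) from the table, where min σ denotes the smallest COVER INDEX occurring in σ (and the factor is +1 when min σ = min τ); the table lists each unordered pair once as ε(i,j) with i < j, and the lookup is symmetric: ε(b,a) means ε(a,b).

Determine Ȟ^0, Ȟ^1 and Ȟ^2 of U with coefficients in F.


Ȟ^0 = 0, Ȟ^1 = Z ⊕ Z/2, Ȟ^2 = 0

cover nerve:
  A12={c} A14={f} A15={a} A16={e} A23={d} A34={g} A56={h}
C dims 6,7; δ0: rk 6, SNF 1^5·2
Ȟ^0: (6−6)−0=0 ⇒ 0
Ȟ^1: (7−0)−6=1 plus torsion [2] ⇒ Z ⊕ Z/2
Ȟ^2: (0−0)−0=0 ⇒ 0


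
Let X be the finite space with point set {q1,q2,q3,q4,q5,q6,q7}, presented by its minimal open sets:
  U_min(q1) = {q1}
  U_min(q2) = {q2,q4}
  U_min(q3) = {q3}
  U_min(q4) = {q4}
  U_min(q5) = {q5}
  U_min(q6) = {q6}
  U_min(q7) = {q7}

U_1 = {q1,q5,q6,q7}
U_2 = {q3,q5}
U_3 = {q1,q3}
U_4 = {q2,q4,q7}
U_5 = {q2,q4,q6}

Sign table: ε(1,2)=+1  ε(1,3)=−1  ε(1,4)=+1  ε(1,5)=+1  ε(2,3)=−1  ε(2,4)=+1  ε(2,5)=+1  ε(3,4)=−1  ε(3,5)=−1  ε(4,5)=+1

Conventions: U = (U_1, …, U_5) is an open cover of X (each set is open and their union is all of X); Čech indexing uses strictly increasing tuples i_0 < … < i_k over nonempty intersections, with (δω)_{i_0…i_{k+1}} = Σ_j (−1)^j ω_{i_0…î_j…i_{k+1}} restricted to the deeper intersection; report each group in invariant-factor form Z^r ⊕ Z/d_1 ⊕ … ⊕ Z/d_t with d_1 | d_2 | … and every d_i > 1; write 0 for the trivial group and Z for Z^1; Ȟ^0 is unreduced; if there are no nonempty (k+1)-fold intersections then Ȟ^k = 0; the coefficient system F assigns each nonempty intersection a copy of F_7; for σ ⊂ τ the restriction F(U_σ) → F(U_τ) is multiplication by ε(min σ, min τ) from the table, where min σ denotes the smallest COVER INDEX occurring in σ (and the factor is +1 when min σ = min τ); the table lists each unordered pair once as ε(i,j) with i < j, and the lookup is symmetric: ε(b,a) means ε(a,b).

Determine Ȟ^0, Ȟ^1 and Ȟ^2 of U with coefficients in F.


Ȟ^0 = Z/7, Ȟ^1 = Z/7 ⊕ Z/7 and Ȟ^2 = 0

nerve simplices:
  U12={q5} U13={q1} U14={q7} U15={q6} U23={q3} U45={q2,q4}
C dims 5,6; δ0: rk_F7 4
degree 0: 5−4−0 = 1 → Ȟ^0 ≅ Z/7
degree 1: 6−0−4 = 2 → Ȟ^1 ≅ Z/7 ⊕ Z/7
degree 2: 0−0−0 = 0 → Ȟ^2 ≅ 0


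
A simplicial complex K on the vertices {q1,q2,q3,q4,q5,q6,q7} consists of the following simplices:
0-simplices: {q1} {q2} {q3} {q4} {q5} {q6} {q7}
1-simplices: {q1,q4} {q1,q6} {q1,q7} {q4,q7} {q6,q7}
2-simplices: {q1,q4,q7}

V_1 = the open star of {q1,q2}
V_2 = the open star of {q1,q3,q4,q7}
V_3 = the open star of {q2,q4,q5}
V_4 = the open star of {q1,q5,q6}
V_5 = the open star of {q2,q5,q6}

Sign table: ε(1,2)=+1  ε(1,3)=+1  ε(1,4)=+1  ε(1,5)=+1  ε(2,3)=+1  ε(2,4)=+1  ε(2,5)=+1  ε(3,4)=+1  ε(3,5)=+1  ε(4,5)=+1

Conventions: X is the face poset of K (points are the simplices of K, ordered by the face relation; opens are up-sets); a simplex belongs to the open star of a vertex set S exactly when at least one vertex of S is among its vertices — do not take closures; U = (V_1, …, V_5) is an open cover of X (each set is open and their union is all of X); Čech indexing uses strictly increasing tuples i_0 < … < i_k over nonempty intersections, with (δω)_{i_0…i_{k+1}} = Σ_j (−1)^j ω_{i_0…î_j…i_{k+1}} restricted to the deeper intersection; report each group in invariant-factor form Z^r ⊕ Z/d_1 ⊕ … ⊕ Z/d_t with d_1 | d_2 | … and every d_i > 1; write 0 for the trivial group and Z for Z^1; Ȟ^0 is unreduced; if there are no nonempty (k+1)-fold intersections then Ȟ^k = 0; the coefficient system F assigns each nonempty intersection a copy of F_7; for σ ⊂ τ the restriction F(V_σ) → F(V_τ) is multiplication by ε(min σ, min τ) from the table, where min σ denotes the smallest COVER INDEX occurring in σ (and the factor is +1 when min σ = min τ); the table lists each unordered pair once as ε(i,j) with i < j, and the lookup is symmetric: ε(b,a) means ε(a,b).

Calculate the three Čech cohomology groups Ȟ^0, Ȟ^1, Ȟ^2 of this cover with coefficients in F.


nonempty intersections:
  V1={{q1},{q2},{q1,q4},{q1,q6},{q1,q7},{q1,q4,q7}} V2={{q1},{q3},{q4},{q7},{q1,q4},{q1,q6},{q1,q7},{q4,q7},{q6,q7},{q1,q4,q7}} V3={{q2},{q4},{q5},{q1,q4},{q4,q7},{q1,q4,q7}} V4={{q1},{q5},{q6},{q1,q4},{q1,q6},{q1,q7},{q6,q7},{q1,q4,q7}} V5={{q2},{q5},{q6},{q1,q6},{q6,q7}}
  V12={{q1},{q1,q4},{q1,q6},{q1,q7},{q1,q4,q7}} V13={{q2},{q1,q4},{q1,q4,q7}} V14={{q1},{q1,q4},{q1,q6},{q1,q7},{q1,q4,q7}} V15={{q2},{q1,q6}} V23={{q4},{q1,q4},{q4,q7},{q1,q4,q7}} V24={{q1},{q1,q4},{q1,q6},{q1,q7},{q6,q7},{q1,q4,q7}} V25={{q1,q6},{q6,q7}} V34={{q5},{q1,q4},{q1,q4,q7}} V35={{q2},{q5}} V45={{q5},{q6},{q1,q6},{q6,q7}}
  V123={{q1,q4},{q1,q4,q7}} V124={{q1},{q1,q4},{q1,q6},{q1,q7},{q1,q4,q7}} V125={{q1,q6}} V134={{q1,q4},{q1,q4,q7}} V135={{q2}} V145={{q1,q6}} V234={{q1,q4},{q1,q4,q7}} V245={{q1,q6},{q6,q7}} V345={{q5}}
  V1234={{q1,q4},{q1,q4,q7}} V1245={{q1,q6}}
C dims 5,10,9,2; δ0: rk_F7 4; δ1: rk_F7 6; δ2: rk_F7 2
Ȟ^0: (5−4)−0=1 ⇒ Z/7
Ȟ^1: (10−6)−4=0 ⇒ 0
Ȟ^2: (9−2)−6=1 ⇒ Z/7

Ȟ^0 ≅ Z/7, Ȟ^1 ≅ 0, Ȟ^2 ≅ Z/7


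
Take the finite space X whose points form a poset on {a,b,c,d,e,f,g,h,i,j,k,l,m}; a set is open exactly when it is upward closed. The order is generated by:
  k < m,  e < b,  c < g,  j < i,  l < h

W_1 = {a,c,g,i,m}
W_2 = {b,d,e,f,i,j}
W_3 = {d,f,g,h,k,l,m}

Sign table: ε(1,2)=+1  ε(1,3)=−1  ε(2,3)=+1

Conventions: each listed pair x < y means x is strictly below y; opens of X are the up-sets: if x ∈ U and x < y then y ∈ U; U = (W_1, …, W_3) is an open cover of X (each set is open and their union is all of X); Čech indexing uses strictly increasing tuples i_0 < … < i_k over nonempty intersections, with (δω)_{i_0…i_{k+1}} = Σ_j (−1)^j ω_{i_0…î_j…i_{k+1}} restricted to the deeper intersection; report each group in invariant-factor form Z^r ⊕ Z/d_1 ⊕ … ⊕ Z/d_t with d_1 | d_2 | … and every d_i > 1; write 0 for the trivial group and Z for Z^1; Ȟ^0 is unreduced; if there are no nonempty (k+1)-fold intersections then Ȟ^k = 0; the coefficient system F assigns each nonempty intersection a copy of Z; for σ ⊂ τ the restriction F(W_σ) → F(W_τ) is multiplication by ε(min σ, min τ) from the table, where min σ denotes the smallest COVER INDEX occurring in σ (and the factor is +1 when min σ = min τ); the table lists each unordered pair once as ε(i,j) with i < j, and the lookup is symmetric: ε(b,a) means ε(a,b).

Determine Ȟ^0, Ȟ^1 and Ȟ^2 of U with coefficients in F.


Ȟ^0 ≅ 0; Ȟ^1 ≅ Z/2; Ȟ^2 ≅ 0

nerve simplices:
  W12={i} W13={g,m} W23={d,f}
C dims 3,3; δ0: rk 3, SNF 1^2·2
degree 0: 3−3−0 = 0 → Ȟ^0 ≅ 0
degree 1: 3−0−3 = 0 plus torsion [2] → Ȟ^1 ≅ Z/2
degree 2: 0−0−0 = 0 → Ȟ^2 ≅ 0
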